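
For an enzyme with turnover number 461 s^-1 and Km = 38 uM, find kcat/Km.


Catalytic efficiency = kcat / Km
= 461 / 38
= 12.1316 uM^-1*s^-1

12.1316 uM^-1*s^-1


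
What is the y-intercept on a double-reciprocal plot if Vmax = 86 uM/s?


y-intercept = 1/Vmax
= 1/86
= 0.0116 s/uM

0.0116 s/uM


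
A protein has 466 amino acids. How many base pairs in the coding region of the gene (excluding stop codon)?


Each amino acid = 1 codon = 3 bp
bp = 466 * 3 = 1398 bp

1398 bp


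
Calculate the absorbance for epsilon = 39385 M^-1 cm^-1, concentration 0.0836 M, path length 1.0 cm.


A = epsilon * c * l
A = 39385 * 0.0836 * 1.0
A = 3292.586

3292.586


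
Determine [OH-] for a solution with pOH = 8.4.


[OH-] = 10^(-pOH)
[OH-] = 10^(-8.4)
[OH-] = 3.981e-09 M

3.981e-09 M


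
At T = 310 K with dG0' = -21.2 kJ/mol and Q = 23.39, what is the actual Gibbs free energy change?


dG = dG0' + RT * ln(Q) / 1000
dG = -21.2 + 8.314 * 310 * ln(23.39) / 1000
dG = -13.0754 kJ/mol

-13.0754 kJ/mol


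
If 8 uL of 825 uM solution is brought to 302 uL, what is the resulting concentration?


C2 = C1 * V1 / V2
C2 = 825 * 8 / 302
C2 = 21.8543 uM

21.8543 uM


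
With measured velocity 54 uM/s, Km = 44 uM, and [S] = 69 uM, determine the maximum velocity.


Vmax = v * (Km + [S]) / [S]
Vmax = 54 * (44 + 69) / 69
Vmax = 88.4348 uM/s

88.4348 uM/s


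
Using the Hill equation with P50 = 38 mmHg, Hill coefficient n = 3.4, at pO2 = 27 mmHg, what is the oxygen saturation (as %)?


Y = pO2^n / (P50^n + pO2^n)
Y = 27^3.4 / (38^3.4 + 27^3.4)
Y = 23.83%

23.83%


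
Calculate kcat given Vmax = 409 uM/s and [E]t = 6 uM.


kcat = Vmax / [E]t
kcat = 409 / 6
kcat = 68.1667 s^-1

68.1667 s^-1


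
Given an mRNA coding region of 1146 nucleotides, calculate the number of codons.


codons = nucleotides / 3
codons = 1146 / 3 = 382

382


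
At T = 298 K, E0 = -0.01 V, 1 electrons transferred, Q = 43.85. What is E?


E = E0 - (RT/nF) * ln(Q)
E = -0.01 - (8.314 * 298 / (1 * 96485)) * ln(43.85)
E = -0.1071 V

-0.1071 V


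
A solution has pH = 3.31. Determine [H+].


[H+] = 10^(-pH)
[H+] = 10^(-3.31)
[H+] = 4.898e-04 M

4.898e-04 M


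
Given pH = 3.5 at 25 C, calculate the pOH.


pOH = 14 - pH
pOH = 14 - 3.5
pOH = 10.5

10.5


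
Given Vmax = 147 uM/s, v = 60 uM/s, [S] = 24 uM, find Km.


Km = [S] * (Vmax - v) / v
Km = 24 * (147 - 60) / 60
Km = 34.8 uM

34.8 uM


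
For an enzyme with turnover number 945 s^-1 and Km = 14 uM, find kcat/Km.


Catalytic efficiency = kcat / Km
= 945 / 14
= 67.5 uM^-1*s^-1

67.5 uM^-1*s^-1


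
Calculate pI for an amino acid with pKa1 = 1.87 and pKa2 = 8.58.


pI = (pKa1 + pKa2) / 2
pI = (1.87 + 8.58) / 2
pI = 5.225

5.225


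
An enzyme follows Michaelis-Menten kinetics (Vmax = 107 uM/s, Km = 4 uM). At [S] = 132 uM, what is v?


v = Vmax * [S] / (Km + [S])
v = 107 * 132 / (4 + 132)
v = 103.8529 uM/s

103.8529 uM/s


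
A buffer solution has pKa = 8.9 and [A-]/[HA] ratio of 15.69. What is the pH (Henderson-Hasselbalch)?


pH = pKa + log10([A-]/[HA])
pH = 8.9 + log10(15.69)
pH = 10.0956

10.0956


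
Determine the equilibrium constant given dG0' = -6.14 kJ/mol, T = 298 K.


Keq = exp(-dG0 * 1000 / (R * T))
Keq = exp(-(-6.14) * 1000 / (8.314 * 298))
Keq = 11.9202

11.9202


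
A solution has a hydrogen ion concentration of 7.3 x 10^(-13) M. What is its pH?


pH = -log10([H+])
pH = -log10(7.3 x 10^(-13))
pH = 12.1367

12.1367


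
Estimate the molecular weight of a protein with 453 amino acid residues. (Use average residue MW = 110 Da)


MW = n_residues * 110 Da
MW = 453 * 110
MW = 49830 Da

49830 Da


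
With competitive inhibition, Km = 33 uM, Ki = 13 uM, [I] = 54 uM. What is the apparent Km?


Km_app = Km * (1 + [I]/Ki)
Km_app = 33 * (1 + 54/13)
Km_app = 170.0769 uM

170.0769 uM


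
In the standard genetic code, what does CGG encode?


Standard genetic code lookup.
Codon CGG -> Arg

Arg


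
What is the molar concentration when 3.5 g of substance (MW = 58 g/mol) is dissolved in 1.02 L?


C = (mass / MW) / volume
C = (3.5 / 58) / 1.02
C = 0.0592 M

0.0592 M


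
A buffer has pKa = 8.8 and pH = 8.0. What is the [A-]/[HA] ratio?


[A-]/[HA] = 10^(pH - pKa)
= 10^(8.0 - 8.8)
= 0.1585

0.1585


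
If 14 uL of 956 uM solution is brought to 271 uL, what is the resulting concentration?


C2 = C1 * V1 / V2
C2 = 956 * 14 / 271
C2 = 49.3875 uM

49.3875 uM


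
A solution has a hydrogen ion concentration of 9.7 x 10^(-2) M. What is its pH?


pH = -log10([H+])
pH = -log10(9.7 x 10^(-2))
pH = 1.0132

1.0132


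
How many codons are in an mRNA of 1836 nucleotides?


codons = nucleotides / 3
codons = 1836 / 3 = 612

612


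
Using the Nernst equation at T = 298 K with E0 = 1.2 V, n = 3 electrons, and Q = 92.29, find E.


E = E0 - (RT/nF) * ln(Q)
E = 1.2 - (8.314 * 298 / (3 * 96485)) * ln(92.29)
E = 1.1613 V

1.1613 V


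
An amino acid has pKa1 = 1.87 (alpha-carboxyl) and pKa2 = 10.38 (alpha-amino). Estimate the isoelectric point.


pI = (pKa1 + pKa2) / 2
pI = (1.87 + 10.38) / 2
pI = 6.125

6.125


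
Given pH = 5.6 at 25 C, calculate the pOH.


pOH = 14 - pH
pOH = 14 - 5.6
pOH = 8.4

8.4


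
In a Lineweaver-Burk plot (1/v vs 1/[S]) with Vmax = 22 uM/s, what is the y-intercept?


y-intercept = 1/Vmax
= 1/22
= 0.0455 s/uM

0.0455 s/uM


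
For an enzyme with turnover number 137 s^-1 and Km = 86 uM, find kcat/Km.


Catalytic efficiency = kcat / Km
= 137 / 86
= 1.593 uM^-1*s^-1

1.593 uM^-1*s^-1


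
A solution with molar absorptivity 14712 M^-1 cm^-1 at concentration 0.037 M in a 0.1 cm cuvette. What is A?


A = epsilon * c * l
A = 14712 * 0.037 * 0.1
A = 54.4344

54.4344


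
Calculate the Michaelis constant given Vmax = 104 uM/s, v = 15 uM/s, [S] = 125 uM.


Km = [S] * (Vmax - v) / v
Km = 125 * (104 - 15) / 15
Km = 741.6667 uM

741.6667 uM


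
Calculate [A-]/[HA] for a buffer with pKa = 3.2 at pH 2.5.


[A-]/[HA] = 10^(pH - pKa)
= 10^(2.5 - 3.2)
= 0.1995

0.1995


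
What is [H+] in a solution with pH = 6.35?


[H+] = 10^(-pH)
[H+] = 10^(-6.35)
[H+] = 4.467e-07 M

4.467e-07 M


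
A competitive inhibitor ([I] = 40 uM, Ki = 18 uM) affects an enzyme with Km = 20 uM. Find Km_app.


Km_app = Km * (1 + [I]/Ki)
Km_app = 20 * (1 + 40/18)
Km_app = 64.4444 uM

64.4444 uM


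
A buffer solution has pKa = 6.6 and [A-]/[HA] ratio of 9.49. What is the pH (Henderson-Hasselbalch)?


pH = pKa + log10([A-]/[HA])
pH = 6.6 + log10(9.49)
pH = 7.5773

7.5773


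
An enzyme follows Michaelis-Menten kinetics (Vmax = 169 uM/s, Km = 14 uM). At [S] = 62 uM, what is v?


v = Vmax * [S] / (Km + [S])
v = 169 * 62 / (14 + 62)
v = 137.8684 uM/s

137.8684 uM/s


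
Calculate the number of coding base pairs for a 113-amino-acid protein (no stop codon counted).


Each amino acid = 1 codon = 3 bp
bp = 113 * 3 = 339 bp

339 bp


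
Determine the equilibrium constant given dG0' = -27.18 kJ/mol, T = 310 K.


Keq = exp(-dG0 * 1000 / (R * T))
Keq = exp(-(-27.18) * 1000 / (8.314 * 310))
Keq = 38015.7748

38015.7748


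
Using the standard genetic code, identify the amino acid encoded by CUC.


Standard genetic code lookup.
Codon CUC -> Leu

Leu


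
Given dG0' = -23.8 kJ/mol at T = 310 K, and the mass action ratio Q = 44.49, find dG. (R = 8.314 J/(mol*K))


dG = dG0' + RT * ln(Q) / 1000
dG = -23.8 + 8.314 * 310 * ln(44.49) / 1000
dG = -14.0183 kJ/mol

-14.0183 kJ/mol


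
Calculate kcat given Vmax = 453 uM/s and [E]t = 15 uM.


kcat = Vmax / [E]t
kcat = 453 / 15
kcat = 30.2 s^-1

30.2 s^-1


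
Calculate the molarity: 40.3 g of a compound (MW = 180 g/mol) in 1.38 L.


C = (mass / MW) / volume
C = (40.3 / 180) / 1.38
C = 0.1622 M

0.1622 M


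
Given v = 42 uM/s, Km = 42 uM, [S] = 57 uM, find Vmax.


Vmax = v * (Km + [S]) / [S]
Vmax = 42 * (42 + 57) / 57
Vmax = 72.9474 uM/s

72.9474 uM/s


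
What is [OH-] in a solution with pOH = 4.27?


[OH-] = 10^(-pOH)
[OH-] = 10^(-4.27)
[OH-] = 5.370e-05 M

5.370e-05 M


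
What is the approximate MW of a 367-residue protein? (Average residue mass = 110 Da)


MW = n_residues * 110 Da
MW = 367 * 110
MW = 40370 Da

40370 Da


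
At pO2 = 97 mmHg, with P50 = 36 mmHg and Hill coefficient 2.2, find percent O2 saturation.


Y = pO2^n / (P50^n + pO2^n)
Y = 97^2.2 / (36^2.2 + 97^2.2)
Y = 89.85%

89.85%


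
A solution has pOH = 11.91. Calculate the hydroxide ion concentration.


[OH-] = 10^(-pOH)
[OH-] = 10^(-11.91)
[OH-] = 1.230e-12 M

1.230e-12 M


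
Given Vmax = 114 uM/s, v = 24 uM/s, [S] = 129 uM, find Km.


Km = [S] * (Vmax - v) / v
Km = 129 * (114 - 24) / 24
Km = 483.75 uM

483.75 uM


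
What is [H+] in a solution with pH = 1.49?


[H+] = 10^(-pH)
[H+] = 10^(-1.49)
[H+] = 0.0324 M

0.0324 M


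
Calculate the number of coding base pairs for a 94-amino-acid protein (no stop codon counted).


Each amino acid = 1 codon = 3 bp
bp = 94 * 3 = 282 bp

282 bp


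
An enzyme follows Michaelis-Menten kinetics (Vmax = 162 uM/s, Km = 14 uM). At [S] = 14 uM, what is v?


v = Vmax * [S] / (Km + [S])
v = 162 * 14 / (14 + 14)
v = 81.0 uM/s

81.0 uM/s


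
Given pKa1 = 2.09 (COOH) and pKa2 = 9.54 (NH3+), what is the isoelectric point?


pI = (pKa1 + pKa2) / 2
pI = (2.09 + 9.54) / 2
pI = 5.815

5.815


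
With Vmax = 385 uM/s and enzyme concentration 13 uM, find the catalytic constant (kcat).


kcat = Vmax / [E]t
kcat = 385 / 13
kcat = 29.6154 s^-1

29.6154 s^-1


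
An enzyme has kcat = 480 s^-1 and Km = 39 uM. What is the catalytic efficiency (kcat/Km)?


Catalytic efficiency = kcat / Km
= 480 / 39
= 12.3077 uM^-1*s^-1

12.3077 uM^-1*s^-1


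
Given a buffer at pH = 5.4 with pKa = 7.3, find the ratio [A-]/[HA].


[A-]/[HA] = 10^(pH - pKa)
= 10^(5.4 - 7.3)
= 0.0126

0.0126


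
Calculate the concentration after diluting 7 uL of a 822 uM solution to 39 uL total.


C2 = C1 * V1 / V2
C2 = 822 * 7 / 39
C2 = 147.5385 uM

147.5385 uM


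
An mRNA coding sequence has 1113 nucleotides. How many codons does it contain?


codons = nucleotides / 3
codons = 1113 / 3 = 371

371


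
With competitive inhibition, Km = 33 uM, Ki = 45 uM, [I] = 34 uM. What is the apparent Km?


Km_app = Km * (1 + [I]/Ki)
Km_app = 33 * (1 + 34/45)
Km_app = 57.9333 uM

57.9333 uM


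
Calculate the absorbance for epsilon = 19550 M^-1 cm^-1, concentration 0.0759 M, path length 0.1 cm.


A = epsilon * c * l
A = 19550 * 0.0759 * 0.1
A = 148.3845

148.3845


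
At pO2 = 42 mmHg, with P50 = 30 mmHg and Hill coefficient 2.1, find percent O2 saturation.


Y = pO2^n / (P50^n + pO2^n)
Y = 42^2.1 / (30^2.1 + 42^2.1)
Y = 66.96%

66.96%


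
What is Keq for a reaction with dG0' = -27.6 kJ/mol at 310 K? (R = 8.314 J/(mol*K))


Keq = exp(-dG0 * 1000 / (R * T))
Keq = exp(-(-27.6) * 1000 / (8.314 * 310))
Keq = 44744.1141

44744.1141


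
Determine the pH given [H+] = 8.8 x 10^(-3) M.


pH = -log10([H+])
pH = -log10(8.8 x 10^(-3))
pH = 2.0555

2.0555


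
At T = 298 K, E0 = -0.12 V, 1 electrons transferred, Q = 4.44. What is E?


E = E0 - (RT/nF) * ln(Q)
E = -0.12 - (8.314 * 298 / (1 * 96485)) * ln(4.44)
E = -0.1583 V

-0.1583 V


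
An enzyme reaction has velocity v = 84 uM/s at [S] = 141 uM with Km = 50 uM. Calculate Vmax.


Vmax = v * (Km + [S]) / [S]
Vmax = 84 * (50 + 141) / 141
Vmax = 113.7872 uM/s

113.7872 uM/s


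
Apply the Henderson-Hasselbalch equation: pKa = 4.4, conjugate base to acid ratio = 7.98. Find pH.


pH = pKa + log10([A-]/[HA])
pH = 4.4 + log10(7.98)
pH = 5.302

5.302


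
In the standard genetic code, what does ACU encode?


Standard genetic code lookup.
Codon ACU -> Thr

Thr


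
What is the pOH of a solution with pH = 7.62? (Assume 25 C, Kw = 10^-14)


pOH = 14 - pH
pOH = 14 - 7.62
pOH = 6.38

6.38


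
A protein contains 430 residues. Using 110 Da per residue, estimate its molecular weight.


MW = n_residues * 110 Da
MW = 430 * 110
MW = 47300 Da

47300 Da


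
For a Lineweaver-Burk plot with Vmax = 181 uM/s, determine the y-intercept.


y-intercept = 1/Vmax
= 1/181
= 0.0055 s/uM

0.0055 s/uM


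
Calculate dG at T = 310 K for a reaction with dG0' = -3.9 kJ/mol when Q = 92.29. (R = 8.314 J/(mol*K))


dG = dG0' + RT * ln(Q) / 1000
dG = -3.9 + 8.314 * 310 * ln(92.29) / 1000
dG = 7.7623 kJ/mol

7.7623 kJ/mol


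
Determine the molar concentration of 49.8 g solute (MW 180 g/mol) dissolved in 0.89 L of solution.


C = (mass / MW) / volume
C = (49.8 / 180) / 0.89
C = 0.3109 M

0.3109 M


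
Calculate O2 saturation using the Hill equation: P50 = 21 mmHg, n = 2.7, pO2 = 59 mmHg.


Y = pO2^n / (P50^n + pO2^n)
Y = 59^2.7 / (21^2.7 + 59^2.7)
Y = 94.21%

94.21%


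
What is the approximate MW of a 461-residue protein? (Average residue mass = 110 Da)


MW = n_residues * 110 Da
MW = 461 * 110
MW = 50710 Da

50710 Da


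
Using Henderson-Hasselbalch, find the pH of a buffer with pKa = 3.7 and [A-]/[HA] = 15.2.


pH = pKa + log10([A-]/[HA])
pH = 3.7 + log10(15.2)
pH = 4.8818

4.8818


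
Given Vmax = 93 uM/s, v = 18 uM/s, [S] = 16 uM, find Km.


Km = [S] * (Vmax - v) / v
Km = 16 * (93 - 18) / 18
Km = 66.6667 uM

66.6667 uM


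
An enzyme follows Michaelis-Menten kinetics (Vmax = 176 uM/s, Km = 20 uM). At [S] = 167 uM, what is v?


v = Vmax * [S] / (Km + [S])
v = 176 * 167 / (20 + 167)
v = 157.1765 uM/s

157.1765 uM/s


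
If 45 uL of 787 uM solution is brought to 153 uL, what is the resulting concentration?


C2 = C1 * V1 / V2
C2 = 787 * 45 / 153
C2 = 231.4706 uM

231.4706 uM


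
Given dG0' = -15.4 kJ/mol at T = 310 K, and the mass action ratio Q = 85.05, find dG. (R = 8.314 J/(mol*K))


dG = dG0' + RT * ln(Q) / 1000
dG = -15.4 + 8.314 * 310 * ln(85.05) / 1000
dG = -3.9483 kJ/mol

-3.9483 kJ/mol


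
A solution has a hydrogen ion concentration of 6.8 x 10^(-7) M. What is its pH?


pH = -log10([H+])
pH = -log10(6.8 x 10^(-7))
pH = 6.1675

6.1675


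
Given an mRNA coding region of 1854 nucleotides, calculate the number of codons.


codons = nucleotides / 3
codons = 1854 / 3 = 618

618


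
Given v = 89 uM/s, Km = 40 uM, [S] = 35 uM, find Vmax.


Vmax = v * (Km + [S]) / [S]
Vmax = 89 * (40 + 35) / 35
Vmax = 190.7143 uM/s

190.7143 uM/s


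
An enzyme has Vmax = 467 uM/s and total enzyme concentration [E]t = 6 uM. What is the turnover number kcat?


kcat = Vmax / [E]t
kcat = 467 / 6
kcat = 77.8333 s^-1

77.8333 s^-1


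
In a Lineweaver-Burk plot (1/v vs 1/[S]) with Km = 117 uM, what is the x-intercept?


x-intercept = -1/Km
= -1/117
= -0.0085 1/uM

-0.0085 1/uM


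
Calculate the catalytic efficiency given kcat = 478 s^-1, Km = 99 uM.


Catalytic efficiency = kcat / Km
= 478 / 99
= 4.8283 uM^-1*s^-1

4.8283 uM^-1*s^-1


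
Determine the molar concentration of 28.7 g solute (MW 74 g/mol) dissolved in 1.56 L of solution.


C = (mass / MW) / volume
C = (28.7 / 74) / 1.56
C = 0.2486 M

0.2486 M


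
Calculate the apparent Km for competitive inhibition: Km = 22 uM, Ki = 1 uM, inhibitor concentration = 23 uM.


Km_app = Km * (1 + [I]/Ki)
Km_app = 22 * (1 + 23/1)
Km_app = 528.0 uM

528.0 uM


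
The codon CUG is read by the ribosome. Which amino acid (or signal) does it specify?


Standard genetic code lookup.
Codon CUG -> Leu

Leu


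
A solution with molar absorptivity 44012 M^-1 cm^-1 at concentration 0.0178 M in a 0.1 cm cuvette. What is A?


A = epsilon * c * l
A = 44012 * 0.0178 * 0.1
A = 78.3414

78.3414


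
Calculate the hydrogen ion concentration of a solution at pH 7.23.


[H+] = 10^(-pH)
[H+] = 10^(-7.23)
[H+] = 5.888e-08 M

5.888e-08 M


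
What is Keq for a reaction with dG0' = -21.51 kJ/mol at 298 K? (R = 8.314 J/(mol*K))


Keq = exp(-dG0 * 1000 / (R * T))
Keq = exp(-(-21.51) * 1000 / (8.314 * 298))
Keq = 5895.1599

5895.1599


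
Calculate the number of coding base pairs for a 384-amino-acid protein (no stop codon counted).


Each amino acid = 1 codon = 3 bp
bp = 384 * 3 = 1152 bp

1152 bp


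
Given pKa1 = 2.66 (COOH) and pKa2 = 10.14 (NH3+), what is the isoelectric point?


pI = (pKa1 + pKa2) / 2
pI = (2.66 + 10.14) / 2
pI = 6.4

6.4


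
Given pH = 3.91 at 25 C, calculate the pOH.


pOH = 14 - pH
pOH = 14 - 3.91
pOH = 10.09

10.09


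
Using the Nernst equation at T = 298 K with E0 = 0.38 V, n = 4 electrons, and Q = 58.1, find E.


E = E0 - (RT/nF) * ln(Q)
E = 0.38 - (8.314 * 298 / (4 * 96485)) * ln(58.1)
E = 0.3539 V

0.3539 V


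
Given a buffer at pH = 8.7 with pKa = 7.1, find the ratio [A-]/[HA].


[A-]/[HA] = 10^(pH - pKa)
= 10^(8.7 - 7.1)
= 39.8107

39.8107


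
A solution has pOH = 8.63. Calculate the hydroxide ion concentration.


[OH-] = 10^(-pOH)
[OH-] = 10^(-8.63)
[OH-] = 2.344e-09 M

2.344e-09 M


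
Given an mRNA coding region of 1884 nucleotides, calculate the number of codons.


codons = nucleotides / 3
codons = 1884 / 3 = 628

628


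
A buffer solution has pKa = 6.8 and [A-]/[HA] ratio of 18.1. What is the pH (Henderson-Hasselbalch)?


pH = pKa + log10([A-]/[HA])
pH = 6.8 + log10(18.1)
pH = 8.0577

8.0577


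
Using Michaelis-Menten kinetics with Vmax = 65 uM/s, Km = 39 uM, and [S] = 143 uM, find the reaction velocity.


v = Vmax * [S] / (Km + [S])
v = 65 * 143 / (39 + 143)
v = 51.0714 uM/s

51.0714 uM/s


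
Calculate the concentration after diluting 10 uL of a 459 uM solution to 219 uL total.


C2 = C1 * V1 / V2
C2 = 459 * 10 / 219
C2 = 20.9589 uM

20.9589 uM


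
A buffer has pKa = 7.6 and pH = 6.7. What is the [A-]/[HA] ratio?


[A-]/[HA] = 10^(pH - pKa)
= 10^(6.7 - 7.6)
= 0.1259

0.1259


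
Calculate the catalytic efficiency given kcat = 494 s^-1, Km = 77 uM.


Catalytic efficiency = kcat / Km
= 494 / 77
= 6.4156 uM^-1*s^-1

6.4156 uM^-1*s^-1


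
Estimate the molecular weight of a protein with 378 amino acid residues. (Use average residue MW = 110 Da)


MW = n_residues * 110 Da
MW = 378 * 110
MW = 41580 Da

41580 Da


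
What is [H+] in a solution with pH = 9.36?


[H+] = 10^(-pH)
[H+] = 10^(-9.36)
[H+] = 4.365e-10 M

4.365e-10 M


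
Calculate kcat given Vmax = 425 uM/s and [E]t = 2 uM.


kcat = Vmax / [E]t
kcat = 425 / 2
kcat = 212.5 s^-1

212.5 s^-1


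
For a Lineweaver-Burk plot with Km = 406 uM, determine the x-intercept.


x-intercept = -1/Km
= -1/406
= -0.0025 1/uM

-0.0025 1/uM


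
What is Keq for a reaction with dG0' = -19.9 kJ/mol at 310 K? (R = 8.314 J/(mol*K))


Keq = exp(-dG0 * 1000 / (R * T))
Keq = exp(-(-19.9) * 1000 / (8.314 * 310))
Keq = 2255.5268

2255.5268


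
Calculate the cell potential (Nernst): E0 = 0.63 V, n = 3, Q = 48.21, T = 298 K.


E = E0 - (RT/nF) * ln(Q)
E = 0.63 - (8.314 * 298 / (3 * 96485)) * ln(48.21)
E = 0.5968 V

0.5968 V


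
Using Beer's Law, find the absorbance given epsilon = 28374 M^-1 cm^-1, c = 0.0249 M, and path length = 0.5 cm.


A = epsilon * c * l
A = 28374 * 0.0249 * 0.5
A = 353.2563

353.2563


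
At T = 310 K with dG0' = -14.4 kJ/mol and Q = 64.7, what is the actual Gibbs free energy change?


dG = dG0' + RT * ln(Q) / 1000
dG = -14.4 + 8.314 * 310 * ln(64.7) / 1000
dG = -3.6531 kJ/mol

-3.6531 kJ/mol


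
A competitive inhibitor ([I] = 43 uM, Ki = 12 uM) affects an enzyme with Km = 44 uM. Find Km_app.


Km_app = Km * (1 + [I]/Ki)
Km_app = 44 * (1 + 43/12)
Km_app = 201.6667 uM

201.6667 uM


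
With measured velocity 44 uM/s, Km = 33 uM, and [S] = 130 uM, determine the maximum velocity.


Vmax = v * (Km + [S]) / [S]
Vmax = 44 * (33 + 130) / 130
Vmax = 55.1692 uM/s

55.1692 uM/s


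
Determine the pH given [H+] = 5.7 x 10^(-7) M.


pH = -log10([H+])
pH = -log10(5.7 x 10^(-7))
pH = 6.2441

6.2441


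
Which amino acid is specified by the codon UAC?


Standard genetic code lookup.
Codon UAC -> Tyr

Tyr


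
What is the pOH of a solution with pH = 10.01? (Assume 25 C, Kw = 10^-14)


pOH = 14 - pH
pOH = 14 - 10.01
pOH = 3.99

3.99


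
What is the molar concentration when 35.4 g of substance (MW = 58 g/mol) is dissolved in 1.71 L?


C = (mass / MW) / volume
C = (35.4 / 58) / 1.71
C = 0.3569 M

0.3569 M


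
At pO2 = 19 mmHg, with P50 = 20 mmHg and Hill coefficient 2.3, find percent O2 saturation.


Y = pO2^n / (P50^n + pO2^n)
Y = 19^2.3 / (20^2.3 + 19^2.3)
Y = 47.05%

47.05%


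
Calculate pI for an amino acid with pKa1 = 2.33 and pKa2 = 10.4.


pI = (pKa1 + pKa2) / 2
pI = (2.33 + 10.4) / 2
pI = 6.365

6.365


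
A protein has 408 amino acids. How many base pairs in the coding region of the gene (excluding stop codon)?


Each amino acid = 1 codon = 3 bp
bp = 408 * 3 = 1224 bp

1224 bp


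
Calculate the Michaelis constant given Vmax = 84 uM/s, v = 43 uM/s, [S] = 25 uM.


Km = [S] * (Vmax - v) / v
Km = 25 * (84 - 43) / 43
Km = 23.8372 uM

23.8372 uM


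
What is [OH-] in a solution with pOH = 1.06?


[OH-] = 10^(-pOH)
[OH-] = 10^(-1.06)
[OH-] = 0.0871 M

0.0871 M


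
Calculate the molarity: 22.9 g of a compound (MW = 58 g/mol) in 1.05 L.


C = (mass / MW) / volume
C = (22.9 / 58) / 1.05
C = 0.376 M

0.376 M


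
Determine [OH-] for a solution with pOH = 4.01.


[OH-] = 10^(-pOH)
[OH-] = 10^(-4.01)
[OH-] = 9.772e-05 M

9.772e-05 M


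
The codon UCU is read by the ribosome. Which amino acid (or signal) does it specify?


Standard genetic code lookup.
Codon UCU -> Ser

Ser


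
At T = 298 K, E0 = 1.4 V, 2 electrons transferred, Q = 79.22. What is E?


E = E0 - (RT/nF) * ln(Q)
E = 1.4 - (8.314 * 298 / (2 * 96485)) * ln(79.22)
E = 1.3439 V

1.3439 V


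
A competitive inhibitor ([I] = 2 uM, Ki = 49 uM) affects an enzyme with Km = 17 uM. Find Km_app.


Km_app = Km * (1 + [I]/Ki)
Km_app = 17 * (1 + 2/49)
Km_app = 17.6939 uM

17.6939 uM


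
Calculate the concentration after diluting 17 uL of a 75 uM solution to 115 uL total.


C2 = C1 * V1 / V2
C2 = 75 * 17 / 115
C2 = 11.087 uM

11.087 uM


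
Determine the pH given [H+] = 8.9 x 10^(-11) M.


pH = -log10([H+])
pH = -log10(8.9 x 10^(-11))
pH = 10.0506

10.0506


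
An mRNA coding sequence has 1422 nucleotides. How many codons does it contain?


codons = nucleotides / 3
codons = 1422 / 3 = 474

474


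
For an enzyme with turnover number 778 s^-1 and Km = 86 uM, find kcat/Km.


Catalytic efficiency = kcat / Km
= 778 / 86
= 9.0465 uM^-1*s^-1

9.0465 uM^-1*s^-1


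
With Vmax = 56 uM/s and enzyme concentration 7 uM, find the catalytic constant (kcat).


kcat = Vmax / [E]t
kcat = 56 / 7
kcat = 8.0 s^-1

8.0 s^-1


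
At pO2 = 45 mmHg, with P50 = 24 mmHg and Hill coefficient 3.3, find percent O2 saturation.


Y = pO2^n / (P50^n + pO2^n)
Y = 45^3.3 / (24^3.3 + 45^3.3)
Y = 88.84%

88.84%


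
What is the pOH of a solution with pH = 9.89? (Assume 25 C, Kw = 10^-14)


pOH = 14 - pH
pOH = 14 - 9.89
pOH = 4.11

4.11


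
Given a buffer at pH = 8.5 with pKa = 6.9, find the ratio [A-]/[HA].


[A-]/[HA] = 10^(pH - pKa)
= 10^(8.5 - 6.9)
= 39.8107

39.8107


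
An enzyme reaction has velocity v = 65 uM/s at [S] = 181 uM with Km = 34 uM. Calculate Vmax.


Vmax = v * (Km + [S]) / [S]
Vmax = 65 * (34 + 181) / 181
Vmax = 77.2099 uM/s

77.2099 uM/s


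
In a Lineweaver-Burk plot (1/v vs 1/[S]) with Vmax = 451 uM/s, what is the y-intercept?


y-intercept = 1/Vmax
= 1/451
= 0.0022 s/uM

0.0022 s/uM


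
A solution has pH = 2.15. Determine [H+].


[H+] = 10^(-pH)
[H+] = 10^(-2.15)
[H+] = 0.0071 M

0.0071 M


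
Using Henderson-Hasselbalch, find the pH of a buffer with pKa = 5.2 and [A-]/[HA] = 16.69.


pH = pKa + log10([A-]/[HA])
pH = 5.2 + log10(16.69)
pH = 6.4225

6.4225


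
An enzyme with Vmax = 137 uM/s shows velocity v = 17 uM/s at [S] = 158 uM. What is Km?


Km = [S] * (Vmax - v) / v
Km = 158 * (137 - 17) / 17
Km = 1115.2941 uM

1115.2941 uM


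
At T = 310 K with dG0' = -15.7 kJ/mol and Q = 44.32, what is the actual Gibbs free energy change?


dG = dG0' + RT * ln(Q) / 1000
dG = -15.7 + 8.314 * 310 * ln(44.32) / 1000
dG = -5.9282 kJ/mol

-5.9282 kJ/mol


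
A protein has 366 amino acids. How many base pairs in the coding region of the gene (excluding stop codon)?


Each amino acid = 1 codon = 3 bp
bp = 366 * 3 = 1098 bp

1098 bp


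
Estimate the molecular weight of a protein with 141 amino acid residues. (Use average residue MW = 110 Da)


MW = n_residues * 110 Da
MW = 141 * 110
MW = 15510 Da

15510 Da


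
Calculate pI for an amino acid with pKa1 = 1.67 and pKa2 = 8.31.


pI = (pKa1 + pKa2) / 2
pI = (1.67 + 8.31) / 2
pI = 4.99

4.99


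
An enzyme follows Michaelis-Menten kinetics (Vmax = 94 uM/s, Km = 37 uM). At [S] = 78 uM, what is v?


v = Vmax * [S] / (Km + [S])
v = 94 * 78 / (37 + 78)
v = 63.7565 uM/s

63.7565 uM/s


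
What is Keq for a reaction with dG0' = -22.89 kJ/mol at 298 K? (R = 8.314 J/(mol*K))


Keq = exp(-dG0 * 1000 / (R * T))
Keq = exp(-(-22.89) * 1000 / (8.314 * 298))
Keq = 10289.5477

10289.5477


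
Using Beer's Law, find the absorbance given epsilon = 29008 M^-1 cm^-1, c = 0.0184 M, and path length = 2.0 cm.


A = epsilon * c * l
A = 29008 * 0.0184 * 2.0
A = 1067.4944

1067.4944


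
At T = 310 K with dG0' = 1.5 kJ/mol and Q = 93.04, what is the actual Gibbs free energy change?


dG = dG0' + RT * ln(Q) / 1000
dG = 1.5 + 8.314 * 310 * ln(93.04) / 1000
dG = 13.1832 kJ/mol

13.1832 kJ/mol


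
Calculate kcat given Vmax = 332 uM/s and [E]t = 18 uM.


kcat = Vmax / [E]t
kcat = 332 / 18
kcat = 18.4444 s^-1

18.4444 s^-1


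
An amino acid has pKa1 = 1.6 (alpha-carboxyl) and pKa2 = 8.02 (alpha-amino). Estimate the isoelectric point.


pI = (pKa1 + pKa2) / 2
pI = (1.6 + 8.02) / 2
pI = 4.81

4.81


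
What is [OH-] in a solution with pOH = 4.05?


[OH-] = 10^(-pOH)
[OH-] = 10^(-4.05)
[OH-] = 8.913e-05 M

8.913e-05 M


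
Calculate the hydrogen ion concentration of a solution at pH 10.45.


[H+] = 10^(-pH)
[H+] = 10^(-10.45)
[H+] = 3.548e-11 M

3.548e-11 M


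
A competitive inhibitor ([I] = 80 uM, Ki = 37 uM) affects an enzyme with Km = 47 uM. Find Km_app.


Km_app = Km * (1 + [I]/Ki)
Km_app = 47 * (1 + 80/37)
Km_app = 148.6216 uM

148.6216 uM


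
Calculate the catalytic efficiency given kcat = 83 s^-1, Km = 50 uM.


Catalytic efficiency = kcat / Km
= 83 / 50
= 1.66 uM^-1*s^-1

1.66 uM^-1*s^-1


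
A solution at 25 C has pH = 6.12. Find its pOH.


pOH = 14 - pH
pOH = 14 - 6.12
pOH = 7.88

7.88


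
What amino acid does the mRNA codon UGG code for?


Standard genetic code lookup.
Codon UGG -> Trp

Trp


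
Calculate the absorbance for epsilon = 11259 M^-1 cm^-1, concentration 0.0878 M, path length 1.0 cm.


A = epsilon * c * l
A = 11259 * 0.0878 * 1.0
A = 988.5402

988.5402


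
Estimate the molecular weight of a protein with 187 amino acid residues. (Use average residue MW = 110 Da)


MW = n_residues * 110 Da
MW = 187 * 110
MW = 20570 Da

20570 Da


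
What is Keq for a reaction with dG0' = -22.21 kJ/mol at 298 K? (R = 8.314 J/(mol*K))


Keq = exp(-dG0 * 1000 / (R * T))
Keq = exp(-(-22.21) * 1000 / (8.314 * 298))
Keq = 7819.8576

7819.8576


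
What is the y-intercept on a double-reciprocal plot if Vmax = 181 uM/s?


y-intercept = 1/Vmax
= 1/181
= 0.0055 s/uM

0.0055 s/uM


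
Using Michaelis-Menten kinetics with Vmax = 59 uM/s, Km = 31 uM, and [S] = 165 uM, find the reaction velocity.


v = Vmax * [S] / (Km + [S])
v = 59 * 165 / (31 + 165)
v = 49.6684 uM/s

49.6684 uM/s


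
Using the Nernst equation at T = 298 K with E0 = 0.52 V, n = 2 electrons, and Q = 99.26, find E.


E = E0 - (RT/nF) * ln(Q)
E = 0.52 - (8.314 * 298 / (2 * 96485)) * ln(99.26)
E = 0.461 V

0.461 V


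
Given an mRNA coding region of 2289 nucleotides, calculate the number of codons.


codons = nucleotides / 3
codons = 2289 / 3 = 763

763


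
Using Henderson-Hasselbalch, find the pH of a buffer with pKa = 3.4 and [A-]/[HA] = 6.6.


pH = pKa + log10([A-]/[HA])
pH = 3.4 + log10(6.6)
pH = 4.2195

4.2195


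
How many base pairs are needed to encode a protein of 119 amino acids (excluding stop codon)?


Each amino acid = 1 codon = 3 bp
bp = 119 * 3 = 357 bp

357 bp


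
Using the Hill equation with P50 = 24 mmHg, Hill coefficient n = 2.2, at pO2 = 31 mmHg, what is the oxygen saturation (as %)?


Y = pO2^n / (P50^n + pO2^n)
Y = 31^2.2 / (24^2.2 + 31^2.2)
Y = 63.72%

63.72%


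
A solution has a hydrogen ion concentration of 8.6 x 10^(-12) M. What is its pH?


pH = -log10([H+])
pH = -log10(8.6 x 10^(-12))
pH = 11.0655

11.0655


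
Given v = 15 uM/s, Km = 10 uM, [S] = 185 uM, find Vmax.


Vmax = v * (Km + [S]) / [S]
Vmax = 15 * (10 + 185) / 185
Vmax = 15.8108 uM/s

15.8108 uM/s


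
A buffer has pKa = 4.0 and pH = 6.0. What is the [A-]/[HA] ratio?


[A-]/[HA] = 10^(pH - pKa)
= 10^(6.0 - 4.0)
= 100.0

100.0


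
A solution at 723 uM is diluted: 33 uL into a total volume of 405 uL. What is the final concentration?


C2 = C1 * V1 / V2
C2 = 723 * 33 / 405
C2 = 58.9111 uM

58.9111 uM


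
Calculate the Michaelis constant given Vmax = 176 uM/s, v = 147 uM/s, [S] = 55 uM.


Km = [S] * (Vmax - v) / v
Km = 55 * (176 - 147) / 147
Km = 10.8503 uM

10.8503 uM


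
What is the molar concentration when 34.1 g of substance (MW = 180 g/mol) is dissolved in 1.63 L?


C = (mass / MW) / volume
C = (34.1 / 180) / 1.63
C = 0.1162 M

0.1162 M


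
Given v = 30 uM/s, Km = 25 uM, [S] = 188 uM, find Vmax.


Vmax = v * (Km + [S]) / [S]
Vmax = 30 * (25 + 188) / 188
Vmax = 33.9894 uM/s

33.9894 uM/s


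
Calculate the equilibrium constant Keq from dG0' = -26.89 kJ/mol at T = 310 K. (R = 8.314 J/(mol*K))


Keq = exp(-dG0 * 1000 / (R * T))
Keq = exp(-(-26.89) * 1000 / (8.314 * 310))
Keq = 33970.1463

33970.1463


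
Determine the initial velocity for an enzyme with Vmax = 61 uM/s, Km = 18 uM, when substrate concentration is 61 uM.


v = Vmax * [S] / (Km + [S])
v = 61 * 61 / (18 + 61)
v = 47.1013 uM/s

47.1013 uM/s


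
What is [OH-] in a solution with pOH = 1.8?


[OH-] = 10^(-pOH)
[OH-] = 10^(-1.8)
[OH-] = 0.0158 M

0.0158 M


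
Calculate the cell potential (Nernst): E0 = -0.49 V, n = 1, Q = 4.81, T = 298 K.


E = E0 - (RT/nF) * ln(Q)
E = -0.49 - (8.314 * 298 / (1 * 96485)) * ln(4.81)
E = -0.5303 V

-0.5303 V


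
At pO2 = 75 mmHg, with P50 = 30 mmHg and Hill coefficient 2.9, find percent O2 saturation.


Y = pO2^n / (P50^n + pO2^n)
Y = 75^2.9 / (30^2.9 + 75^2.9)
Y = 93.45%

93.45%


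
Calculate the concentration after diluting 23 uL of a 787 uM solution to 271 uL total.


C2 = C1 * V1 / V2
C2 = 787 * 23 / 271
C2 = 66.7934 uM

66.7934 uM


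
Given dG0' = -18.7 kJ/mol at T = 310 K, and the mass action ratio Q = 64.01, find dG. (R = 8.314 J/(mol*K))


dG = dG0' + RT * ln(Q) / 1000
dG = -18.7 + 8.314 * 310 * ln(64.01) / 1000
dG = -7.9807 kJ/mol

-7.9807 kJ/mol


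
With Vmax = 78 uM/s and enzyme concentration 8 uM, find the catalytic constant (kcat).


kcat = Vmax / [E]t
kcat = 78 / 8
kcat = 9.75 s^-1

9.75 s^-1


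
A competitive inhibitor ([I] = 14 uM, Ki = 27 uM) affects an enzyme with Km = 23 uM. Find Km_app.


Km_app = Km * (1 + [I]/Ki)
Km_app = 23 * (1 + 14/27)
Km_app = 34.9259 uM

34.9259 uM


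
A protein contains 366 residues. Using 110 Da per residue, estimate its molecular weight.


MW = n_residues * 110 Da
MW = 366 * 110
MW = 40260 Da

40260 Da


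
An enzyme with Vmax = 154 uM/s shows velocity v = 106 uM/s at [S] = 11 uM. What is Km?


Km = [S] * (Vmax - v) / v
Km = 11 * (154 - 106) / 106
Km = 4.9811 uM

4.9811 uM


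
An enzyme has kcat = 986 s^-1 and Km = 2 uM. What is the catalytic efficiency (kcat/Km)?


Catalytic efficiency = kcat / Km
= 986 / 2
= 493.0 uM^-1*s^-1

493.0 uM^-1*s^-1


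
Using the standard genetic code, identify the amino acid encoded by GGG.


Standard genetic code lookup.
Codon GGG -> Gly

Gly


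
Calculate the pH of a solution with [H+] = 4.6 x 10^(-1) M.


pH = -log10([H+])
pH = -log10(4.6 x 10^(-1))
pH = 0.3372

0.3372


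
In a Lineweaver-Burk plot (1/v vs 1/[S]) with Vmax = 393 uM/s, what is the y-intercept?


y-intercept = 1/Vmax
= 1/393
= 0.0025 s/uM

0.0025 s/uM


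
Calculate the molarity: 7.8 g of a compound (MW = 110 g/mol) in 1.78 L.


C = (mass / MW) / volume
C = (7.8 / 110) / 1.78
C = 0.0398 M

0.0398 M


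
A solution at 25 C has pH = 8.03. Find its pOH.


pOH = 14 - pH
pOH = 14 - 8.03
pOH = 5.97

5.97


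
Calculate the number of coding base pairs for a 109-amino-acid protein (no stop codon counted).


Each amino acid = 1 codon = 3 bp
bp = 109 * 3 = 327 bp

327 bp


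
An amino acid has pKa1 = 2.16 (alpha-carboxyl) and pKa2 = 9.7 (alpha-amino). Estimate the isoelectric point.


pI = (pKa1 + pKa2) / 2
pI = (2.16 + 9.7) / 2
pI = 5.93

5.93


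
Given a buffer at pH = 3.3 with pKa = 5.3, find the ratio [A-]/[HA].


[A-]/[HA] = 10^(pH - pKa)
= 10^(3.3 - 5.3)
= 0.01

0.01


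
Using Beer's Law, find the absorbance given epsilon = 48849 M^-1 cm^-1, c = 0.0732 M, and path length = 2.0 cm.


A = epsilon * c * l
A = 48849 * 0.0732 * 2.0
A = 7151.4936

7151.4936


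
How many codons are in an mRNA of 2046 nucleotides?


codons = nucleotides / 3
codons = 2046 / 3 = 682

682


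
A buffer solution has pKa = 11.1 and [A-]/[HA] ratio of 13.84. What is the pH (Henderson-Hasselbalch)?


pH = pKa + log10([A-]/[HA])
pH = 11.1 + log10(13.84)
pH = 12.2411

12.2411


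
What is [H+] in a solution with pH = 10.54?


[H+] = 10^(-pH)
[H+] = 10^(-10.54)
[H+] = 2.884e-11 M

2.884e-11 M


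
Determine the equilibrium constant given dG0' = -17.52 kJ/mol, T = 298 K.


Keq = exp(-dG0 * 1000 / (R * T))
Keq = exp(-(-17.52) * 1000 / (8.314 * 298))
Keq = 1177.8421

1177.8421


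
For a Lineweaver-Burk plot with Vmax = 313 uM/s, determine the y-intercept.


y-intercept = 1/Vmax
= 1/313
= 0.0032 s/uM

0.0032 s/uM


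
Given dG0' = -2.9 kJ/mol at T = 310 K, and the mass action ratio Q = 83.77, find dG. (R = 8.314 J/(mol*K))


dG = dG0' + RT * ln(Q) / 1000
dG = -2.9 + 8.314 * 310 * ln(83.77) / 1000
dG = 8.5127 kJ/mol

8.5127 kJ/mol


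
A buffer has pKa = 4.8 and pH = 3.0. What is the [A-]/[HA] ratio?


[A-]/[HA] = 10^(pH - pKa)
= 10^(3.0 - 4.8)
= 0.0158

0.0158


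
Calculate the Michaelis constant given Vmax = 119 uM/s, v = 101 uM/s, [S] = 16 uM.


Km = [S] * (Vmax - v) / v
Km = 16 * (119 - 101) / 101
Km = 2.8515 uM

2.8515 uM


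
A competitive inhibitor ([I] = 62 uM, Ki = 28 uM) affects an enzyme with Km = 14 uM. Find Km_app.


Km_app = Km * (1 + [I]/Ki)
Km_app = 14 * (1 + 62/28)
Km_app = 45.0 uM

45.0 uM


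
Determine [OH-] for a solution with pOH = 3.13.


[OH-] = 10^(-pOH)
[OH-] = 10^(-3.13)
[OH-] = 7.413e-04 M

7.413e-04 M


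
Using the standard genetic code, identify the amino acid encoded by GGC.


Standard genetic code lookup.
Codon GGC -> Gly

Gly


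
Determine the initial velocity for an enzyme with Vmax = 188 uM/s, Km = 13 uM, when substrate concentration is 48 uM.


v = Vmax * [S] / (Km + [S])
v = 188 * 48 / (13 + 48)
v = 147.9344 uM/s

147.9344 uM/s


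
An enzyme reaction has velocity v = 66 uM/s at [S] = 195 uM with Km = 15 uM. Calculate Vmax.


Vmax = v * (Km + [S]) / [S]
Vmax = 66 * (15 + 195) / 195
Vmax = 71.0769 uM/s

71.0769 uM/s


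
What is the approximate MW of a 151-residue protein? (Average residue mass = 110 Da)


MW = n_residues * 110 Da
MW = 151 * 110
MW = 16610 Da

16610 Da


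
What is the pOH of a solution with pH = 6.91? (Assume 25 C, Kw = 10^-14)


pOH = 14 - pH
pOH = 14 - 6.91
pOH = 7.09

7.09


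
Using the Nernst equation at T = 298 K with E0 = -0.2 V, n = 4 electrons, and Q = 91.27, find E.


E = E0 - (RT/nF) * ln(Q)
E = -0.2 - (8.314 * 298 / (4 * 96485)) * ln(91.27)
E = -0.229 V

-0.229 V


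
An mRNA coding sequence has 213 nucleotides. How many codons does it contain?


codons = nucleotides / 3
codons = 213 / 3 = 71

71


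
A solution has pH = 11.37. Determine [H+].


[H+] = 10^(-pH)
[H+] = 10^(-11.37)
[H+] = 4.266e-12 M

4.266e-12 M


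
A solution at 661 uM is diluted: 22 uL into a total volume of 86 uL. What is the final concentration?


C2 = C1 * V1 / V2
C2 = 661 * 22 / 86
C2 = 169.093 uM

169.093 uM


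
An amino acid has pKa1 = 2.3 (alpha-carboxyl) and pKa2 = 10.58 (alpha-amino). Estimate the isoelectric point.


pI = (pKa1 + pKa2) / 2
pI = (2.3 + 10.58) / 2
pI = 6.44

6.44


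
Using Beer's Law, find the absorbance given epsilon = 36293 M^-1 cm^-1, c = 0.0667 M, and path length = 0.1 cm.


A = epsilon * c * l
A = 36293 * 0.0667 * 0.1
A = 242.0743

242.0743


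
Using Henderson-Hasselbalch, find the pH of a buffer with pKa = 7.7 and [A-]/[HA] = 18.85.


pH = pKa + log10([A-]/[HA])
pH = 7.7 + log10(18.85)
pH = 8.9753

8.9753


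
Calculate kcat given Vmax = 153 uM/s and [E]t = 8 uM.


kcat = Vmax / [E]t
kcat = 153 / 8
kcat = 19.125 s^-1

19.125 s^-1


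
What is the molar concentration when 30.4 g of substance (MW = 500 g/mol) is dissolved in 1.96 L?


C = (mass / MW) / volume
C = (30.4 / 500) / 1.96
C = 0.031 M

0.031 M


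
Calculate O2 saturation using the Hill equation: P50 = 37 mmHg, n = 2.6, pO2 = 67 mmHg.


Y = pO2^n / (P50^n + pO2^n)
Y = 67^2.6 / (37^2.6 + 67^2.6)
Y = 82.4%

82.4%


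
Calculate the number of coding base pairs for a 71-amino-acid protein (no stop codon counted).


Each amino acid = 1 codon = 3 bp
bp = 71 * 3 = 213 bp

213 bp


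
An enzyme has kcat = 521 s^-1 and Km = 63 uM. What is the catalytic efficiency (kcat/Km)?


Catalytic efficiency = kcat / Km
= 521 / 63
= 8.2698 uM^-1*s^-1

8.2698 uM^-1*s^-1


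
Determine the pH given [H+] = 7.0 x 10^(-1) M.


pH = -log10([H+])
pH = -log10(7.0 x 10^(-1))
pH = 0.1549

0.1549


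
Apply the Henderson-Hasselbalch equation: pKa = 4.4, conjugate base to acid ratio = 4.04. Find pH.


pH = pKa + log10([A-]/[HA])
pH = 4.4 + log10(4.04)
pH = 5.0064

5.0064


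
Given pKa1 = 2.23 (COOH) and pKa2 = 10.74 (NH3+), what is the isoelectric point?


pI = (pKa1 + pKa2) / 2
pI = (2.23 + 10.74) / 2
pI = 6.485

6.485


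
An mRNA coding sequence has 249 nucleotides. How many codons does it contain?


codons = nucleotides / 3
codons = 249 / 3 = 83

83


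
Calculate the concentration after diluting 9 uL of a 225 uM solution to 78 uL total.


C2 = C1 * V1 / V2
C2 = 225 * 9 / 78
C2 = 25.9615 uM

25.9615 uM


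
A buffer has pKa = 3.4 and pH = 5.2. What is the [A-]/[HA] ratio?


[A-]/[HA] = 10^(pH - pKa)
= 10^(5.2 - 3.4)
= 63.0957

63.0957


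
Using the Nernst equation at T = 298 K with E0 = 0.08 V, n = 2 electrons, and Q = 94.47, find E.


E = E0 - (RT/nF) * ln(Q)
E = 0.08 - (8.314 * 298 / (2 * 96485)) * ln(94.47)
E = 0.0216 V

0.0216 V


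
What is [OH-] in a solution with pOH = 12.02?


[OH-] = 10^(-pOH)
[OH-] = 10^(-12.02)
[OH-] = 9.550e-13 M

9.550e-13 M


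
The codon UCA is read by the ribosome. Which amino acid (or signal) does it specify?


Standard genetic code lookup.
Codon UCA -> Ser

Ser


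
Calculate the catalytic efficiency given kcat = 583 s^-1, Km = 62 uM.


Catalytic efficiency = kcat / Km
= 583 / 62
= 9.4032 uM^-1*s^-1

9.4032 uM^-1*s^-1


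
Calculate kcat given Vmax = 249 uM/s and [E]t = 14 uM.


kcat = Vmax / [E]t
kcat = 249 / 14
kcat = 17.7857 s^-1

17.7857 s^-1
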